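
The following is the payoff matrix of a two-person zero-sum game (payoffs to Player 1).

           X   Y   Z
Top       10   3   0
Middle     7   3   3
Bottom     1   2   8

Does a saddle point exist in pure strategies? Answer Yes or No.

Row minima: Top → 0, Middle → 3, Bottom → 1; maximin = 3.
Column maxima: X → 10, Y → 3, Z → 8; minimax = 3.
maximin = minimax = 3, so a saddle point exists.

Yes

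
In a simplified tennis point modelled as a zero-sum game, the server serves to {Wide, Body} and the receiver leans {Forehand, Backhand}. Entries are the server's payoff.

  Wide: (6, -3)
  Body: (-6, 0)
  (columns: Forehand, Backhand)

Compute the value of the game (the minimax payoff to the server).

-6/5

Row minima: Wide → -3, Body → -6; maximin = -3.
Column maxima: Forehand → 6, Backhand → 0; minimax = 0.
-3 ≠ 0, so there is no saddle point; optimal play is mixed.
Let the server play Wide with probability p. Expected payoff against Forehand: 6p + (-6)(1−p) = 12p − 6; against Backhand: (-3)p + 0(1−p) = −3p.
Setting these equal: 12p − 6 = −3p ⇒ 15p = 6 ⇒ p = 2/5, and the value is (12)·(2/5) − 6 = -6/5.
For the receiver: with q = P(Forehand), equating Wide's and Body's payoffs gives 9q − 3 = −6q ⇒ q = 1/5.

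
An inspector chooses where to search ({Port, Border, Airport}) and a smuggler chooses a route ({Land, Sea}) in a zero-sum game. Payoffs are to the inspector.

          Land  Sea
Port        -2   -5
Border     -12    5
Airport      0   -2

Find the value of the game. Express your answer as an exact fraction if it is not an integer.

-24/19

Row minima: Port → -5, Border → -12, Airport → -2; maximin = -2.
Column maxima: Land → 0, Sea → 5; minimax = 0.
-2 ≠ 0, so there is no saddle point; optimal play is mixed.
Port is strictly dominated by Airport, so the inspector never plays it.
On the remaining 2×2 (Border, Airport vs Land, Sea):
Let the inspector play Border with probability p. Expected payoff against Land: (-12)p + 0(1−p) = −12p; against Sea: 5p + (-2)(1−p) = 7p − 2.
Setting these equal: −12p = 7p − 2 ⇒ −19p = -2 ⇒ p = 2/19, and the value is (-12)·(2/19) = -24/19.
For the smuggler: with q = P(Land), equating Border's and Airport's payoffs gives −17q + 5 = 2q − 2 ⇒ q = 7/19.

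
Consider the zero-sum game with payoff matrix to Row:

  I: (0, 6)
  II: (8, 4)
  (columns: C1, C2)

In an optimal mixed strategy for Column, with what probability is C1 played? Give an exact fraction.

Row minima: I → 0, II → 4; maximin = 4.
Column maxima: C1 → 8, C2 → 6; minimax = 6.
4 ≠ 6, so there is no saddle point; optimal play is mixed.
Let Row play I with probability p. Expected payoff against C1: 0p + 8(1−p) = −8p + 8; against C2: 6p + 4(1−p) = 2p + 4.
Setting these equal: −8p + 8 = 2p + 4 ⇒ −10p = -4 ⇒ p = 2/5, and the value is (-8)·(2/5) + 8 = 24/5.
For Column: with q = P(C1), equating I's and II's payoffs gives −6q + 6 = 4q + 4 ⇒ q = 1/5.

1/5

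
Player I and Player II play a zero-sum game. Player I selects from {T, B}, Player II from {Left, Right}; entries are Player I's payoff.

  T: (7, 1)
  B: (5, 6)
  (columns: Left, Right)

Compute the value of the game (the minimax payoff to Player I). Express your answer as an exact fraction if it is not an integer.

Row minima: T → 1, B → 5; maximin = 5.
Column maxima: Left → 7, Right → 6; minimax = 6.
5 ≠ 6, so there is no saddle point; optimal play is mixed.
Let Player I play T with probability p. Expected payoff against Left: 7p + 5(1−p) = 2p + 5; against Right: 1p + 6(1−p) = −5p + 6.
Setting these equal: 2p + 5 = −5p + 6 ⇒ 7p = 1 ⇒ p = 1/7, and the value is (2)·(1/7) + 5 = 37/7.
For Player II: with q = P(Left), equating T's and B's payoffs gives 6q + 1 = −q + 6 ⇒ q = 5/7.

37/7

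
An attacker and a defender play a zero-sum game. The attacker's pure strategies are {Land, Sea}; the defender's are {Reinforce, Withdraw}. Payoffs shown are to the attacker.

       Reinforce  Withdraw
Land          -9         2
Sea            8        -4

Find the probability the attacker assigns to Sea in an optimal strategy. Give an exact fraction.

Row minima: Land → -9, Sea → -4; maximin = -4.
Column maxima: Reinforce → 8, Withdraw → 2; minimax = 2.
-4 ≠ 2, so there is no saddle point; optimal play is mixed.
Let the attacker play Land with probability p. Expected payoff against Reinforce: (-9)p + 8(1−p) = −17p + 8; against Withdraw: 2p + (-4)(1−p) = 6p − 4.
Setting these equal: −17p + 8 = 6p − 4 ⇒ −23p = -12 ⇒ p = 12/23, and the value is (-17)·(12/23) + 8 = -20/23.
For the defender: with q = P(Reinforce), equating Land's and Sea's payoffs gives −11q + 2 = 12q − 4 ⇒ q = 6/23.

11/23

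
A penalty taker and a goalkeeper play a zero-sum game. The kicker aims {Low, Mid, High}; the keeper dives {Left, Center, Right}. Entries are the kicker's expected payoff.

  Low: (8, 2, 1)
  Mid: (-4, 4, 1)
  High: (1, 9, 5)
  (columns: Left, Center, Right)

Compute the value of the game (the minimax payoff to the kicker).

Row minima: Low → 1, Mid → -4, High → 1; maximin = 1.
Column maxima: Left → 8, Center → 9, Right → 5; minimax = 5.
1 ≠ 5, so there is no saddle point; optimal play is mixed.
Mid is strictly dominated by High, so the kicker never plays it.
Center is strictly dominated by Right (it gives the kicker strictly more in every row), so the keeper never plays it.
On the remaining 2×2 (Low, High vs Left, Right):
Let the kicker play Low with probability p. Expected payoff against Left: 8p + 1(1−p) = 7p + 1; against Right: 1p + 5(1−p) = −4p + 5.
Setting these equal: 7p + 1 = −4p + 5 ⇒ 11p = 4 ⇒ p = 4/11, and the value is (7)·(4/11) + 1 = 39/11.
For the keeper: with q = P(Left), equating Low's and High's payoffs gives 7q + 1 = −4q + 5 ⇒ q = 4/11.

39/11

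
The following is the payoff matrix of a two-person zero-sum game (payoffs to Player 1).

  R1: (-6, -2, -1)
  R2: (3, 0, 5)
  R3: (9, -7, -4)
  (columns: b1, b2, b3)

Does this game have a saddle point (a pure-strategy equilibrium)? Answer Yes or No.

Yes

Row minima: R1 → -6, R2 → 0, R3 → -7; maximin = 0.
Column maxima: b1 → 9, b2 → 0, b3 → 5; minimax = 0.
maximin = minimax = 0, so a saddle point exists.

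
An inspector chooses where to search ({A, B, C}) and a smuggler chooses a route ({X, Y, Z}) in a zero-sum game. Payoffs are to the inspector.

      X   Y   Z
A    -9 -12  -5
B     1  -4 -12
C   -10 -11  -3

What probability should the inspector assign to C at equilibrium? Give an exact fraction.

1/2

Row minima: A → -12, B → -12, C → -11; maximin = -11.
Column maxima: X → 1, Y → -4, Z → -3; minimax = -4.
-11 ≠ -4, so there is no saddle point; optimal play is mixed.
X is strictly dominated by Y (it gives the inspector strictly more in every row), so the smuggler never plays it.
With X eliminated, A is strictly dominated by C (C gives the inspector strictly more in every remaining column), so the inspector never plays it.
On the remaining 2×2 (B, C vs Y, Z):
Let the inspector play B with probability p. Expected payoff against Y: (-4)p + (-11)(1−p) = 7p − 11; against Z: (-12)p + (-3)(1−p) = −9p − 3.
Setting these equal: 7p − 11 = −9p − 3 ⇒ 16p = 8 ⇒ p = 1/2, and the value is (7)·(1/2) − 11 = -15/2.
For the smuggler: with q = P(Y), equating B's and C's payoffs gives 8q − 12 = −8q − 3 ⇒ q = 9/16.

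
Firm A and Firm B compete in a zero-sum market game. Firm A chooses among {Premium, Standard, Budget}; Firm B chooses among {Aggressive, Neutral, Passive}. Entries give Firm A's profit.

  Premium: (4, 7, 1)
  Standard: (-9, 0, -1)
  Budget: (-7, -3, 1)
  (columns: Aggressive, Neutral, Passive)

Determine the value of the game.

1

Row minima: Premium → 1, Standard → -9, Budget → -7; maximin = 1.
Column maxima: Aggressive → 4, Neutral → 7, Passive → 1; minimax = 1.
Since maximin = minimax = 1, there is a saddle point and the value is 1.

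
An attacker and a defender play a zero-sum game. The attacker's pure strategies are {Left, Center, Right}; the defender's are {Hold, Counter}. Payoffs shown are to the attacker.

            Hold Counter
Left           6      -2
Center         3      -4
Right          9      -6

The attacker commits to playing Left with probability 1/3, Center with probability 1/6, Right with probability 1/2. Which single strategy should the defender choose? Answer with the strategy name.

Counter

If the defender plays Hold, the attacker's expected payoff is (1/3)·6 + (1/6)·3 + (1/2)·9 = 7.
If the defender plays Counter, the attacker's expected payoff is (1/3)·(-2) + (1/6)·(-4) + (1/2)·(-6) = -13/3.
The defender minimizes the attacker's payoff; the smallest is -13/3, so the best response is Counter.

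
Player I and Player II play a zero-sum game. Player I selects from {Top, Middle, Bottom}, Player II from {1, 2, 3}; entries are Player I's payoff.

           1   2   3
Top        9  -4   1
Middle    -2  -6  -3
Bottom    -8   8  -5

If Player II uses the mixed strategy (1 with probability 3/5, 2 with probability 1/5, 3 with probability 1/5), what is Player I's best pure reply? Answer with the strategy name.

Expected payoff of Top: (3/5)·9 + (1/5)·(-4) + (1/5)·1 = 24/5.
Expected payoff of Middle: (3/5)·(-2) + (1/5)·(-6) + (1/5)·(-3) = -3.
Expected payoff of Bottom: (3/5)·(-8) + (1/5)·8 + (1/5)·(-5) = -21/5.
The largest is 24/5, so Player I's best response is Top.

Top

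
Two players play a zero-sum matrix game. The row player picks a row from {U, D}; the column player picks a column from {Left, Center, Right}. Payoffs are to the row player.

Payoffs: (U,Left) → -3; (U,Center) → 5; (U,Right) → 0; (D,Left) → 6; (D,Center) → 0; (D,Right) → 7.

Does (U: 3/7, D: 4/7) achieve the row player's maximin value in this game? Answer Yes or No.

Against Left this mix gives (3/7)·(-3) + (4/7)·6 = 15/7.
Against Center this mix gives (3/7)·5 + (4/7)·0 = 15/7.
Against Right this mix gives (3/7)·0 + (4/7)·7 = 4.
All of the column player's active replies (Left, Center) yield 15/7, and no column does worse for the row player. The mix makes the column player indifferent and guarantees 15/7, so it is optimal.

Yes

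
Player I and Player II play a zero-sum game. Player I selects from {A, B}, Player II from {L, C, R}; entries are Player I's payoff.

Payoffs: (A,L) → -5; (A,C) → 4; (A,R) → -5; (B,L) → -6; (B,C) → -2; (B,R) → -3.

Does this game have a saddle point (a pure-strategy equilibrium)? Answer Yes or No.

Yes

Row minima: A → -5, B → -6; maximin = -5.
Column maxima: L → -5, C → 4, R → -3; minimax = -5.
maximin = minimax = -5, so a saddle point exists.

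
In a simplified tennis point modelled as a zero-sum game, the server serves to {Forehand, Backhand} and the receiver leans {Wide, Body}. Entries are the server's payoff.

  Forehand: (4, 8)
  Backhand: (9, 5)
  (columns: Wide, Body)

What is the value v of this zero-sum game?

Row minima: Forehand → 4, Backhand → 5; maximin = 5.
Column maxima: Wide → 9, Body → 8; minimax = 8.
5 ≠ 8, so there is no saddle point; optimal play is mixed.
Let the server play Forehand with probability p. Expected payoff against Wide: 4p + 9(1−p) = −5p + 9; against Body: 8p + 5(1−p) = 3p + 5.
Setting these equal: −5p + 9 = 3p + 5 ⇒ −8p = -4 ⇒ p = 1/2, and the value is (-5)·(1/2) + 9 = 13/2.
For the receiver: with q = P(Wide), equating Forehand's and Backhand's payoffs gives −4q + 8 = 4q + 5 ⇒ q = 3/8.

13/2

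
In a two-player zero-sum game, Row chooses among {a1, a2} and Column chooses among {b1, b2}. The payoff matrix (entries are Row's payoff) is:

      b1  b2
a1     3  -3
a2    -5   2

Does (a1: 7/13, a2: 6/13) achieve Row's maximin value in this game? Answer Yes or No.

Yes

Against b1 this mix gives (7/13)·3 + (6/13)·(-5) = -9/13.
Against b2 this mix gives (7/13)·(-3) + (6/13)·2 = -9/13.
All of Column's active replies (b1, b2) yield -9/13, and no column does worse for Row. The mix makes Column indifferent and guarantees -9/13, so it is optimal.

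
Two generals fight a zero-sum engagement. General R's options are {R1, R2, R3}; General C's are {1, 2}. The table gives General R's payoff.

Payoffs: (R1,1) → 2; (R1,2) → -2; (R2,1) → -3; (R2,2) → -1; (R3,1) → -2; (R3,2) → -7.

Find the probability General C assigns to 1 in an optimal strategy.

1/6

Row minima: R1 → -2, R2 → -3, R3 → -7; maximin = -2.
Column maxima: 1 → 2, 2 → -1; minimax = -1.
-2 ≠ -1, so there is no saddle point; optimal play is mixed.
R3 is strictly dominated by R1, so General R never plays it.
On the remaining 2×2 (R1, R2 vs 1, 2):
Let General R play R1 with probability p. Expected payoff against 1: 2p + (-3)(1−p) = 5p − 3; against 2: (-2)p + (-1)(1−p) = −p − 1.
Setting these equal: 5p − 3 = −p − 1 ⇒ 6p = 2 ⇒ p = 1/3, and the value is (5)·(1/3) − 3 = -4/3.
For General C: with q = P(1), equating R1's and R2's payoffs gives 4q − 2 = −2q − 1 ⇒ q = 1/6.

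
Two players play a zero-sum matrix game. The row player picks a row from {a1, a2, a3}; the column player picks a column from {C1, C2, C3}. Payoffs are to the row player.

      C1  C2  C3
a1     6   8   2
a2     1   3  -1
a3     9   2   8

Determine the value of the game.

Row minima: a1 → 2, a2 → -1, a3 → 2; maximin = 2.
Column maxima: C1 → 9, C2 → 8, C3 → 8; minimax = 8.
2 ≠ 8, so there is no saddle point; optimal play is mixed.
a2 is strictly dominated by a1, so the row player never plays it.
C1 is strictly dominated by C3 (it gives the row player strictly more in every row), so the column player never plays it.
On the remaining 2×2 (a1, a3 vs C2, C3):
Let the row player play a1 with probability p. Expected payoff against C2: 8p + 2(1−p) = 6p + 2; against C3: 2p + 8(1−p) = −6p + 8.
Setting these equal: 6p + 2 = −6p + 8 ⇒ 12p = 6 ⇒ p = 1/2, and the value is (6)·(1/2) + 2 = 5.
For the column player: with q = P(C2), equating a1's and a3's payoffs gives 6q + 2 = −6q + 8 ⇒ q = 1/2.

5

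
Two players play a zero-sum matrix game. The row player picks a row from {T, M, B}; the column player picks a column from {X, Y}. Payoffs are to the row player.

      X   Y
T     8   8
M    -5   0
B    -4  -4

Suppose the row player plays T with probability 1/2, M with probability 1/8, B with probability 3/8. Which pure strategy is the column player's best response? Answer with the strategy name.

If the column player plays X, the row player's expected payoff is (1/2)·8 + (1/8)·(-5) + (3/8)·(-4) = 15/8.
If the column player plays Y, the row player's expected payoff is (1/2)·8 + (1/8)·0 + (3/8)·(-4) = 5/2.
The column player minimizes the row player's payoff; the smallest is 15/8, so the best response is X.

X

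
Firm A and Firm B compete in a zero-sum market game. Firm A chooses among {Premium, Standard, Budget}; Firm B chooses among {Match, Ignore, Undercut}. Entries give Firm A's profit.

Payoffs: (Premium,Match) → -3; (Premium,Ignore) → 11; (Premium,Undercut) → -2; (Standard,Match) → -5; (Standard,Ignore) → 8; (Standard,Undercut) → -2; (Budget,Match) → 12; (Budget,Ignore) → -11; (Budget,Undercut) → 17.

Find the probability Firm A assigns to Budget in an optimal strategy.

Row minima: Premium → -3, Standard → -5, Budget → -11; maximin = -3.
Column maxima: Match → 12, Ignore → 11, Undercut → 17; minimax = 11.
-3 ≠ 11, so there is no saddle point; optimal play is mixed.
Undercut is strictly dominated by Match (it gives Firm A strictly more in every row), so Firm B never plays it.
With Undercut eliminated, Standard is strictly dominated by Premium (Premium gives Firm A strictly more in every remaining column), so Firm A never plays it.
On the remaining 2×2 (Premium, Budget vs Match, Ignore):
Let Firm A play Premium with probability p. Expected payoff against Match: (-3)p + 12(1−p) = −15p + 12; against Ignore: 11p + (-11)(1−p) = 22p − 11.
Setting these equal: −15p + 12 = 22p − 11 ⇒ −37p = -23 ⇒ p = 23/37, and the value is (-15)·(23/37) + 12 = 99/37.
For Firm B: with q = P(Match), equating Premium's and Budget's payoffs gives −14q + 11 = 23q − 11 ⇒ q = 22/37.

14/37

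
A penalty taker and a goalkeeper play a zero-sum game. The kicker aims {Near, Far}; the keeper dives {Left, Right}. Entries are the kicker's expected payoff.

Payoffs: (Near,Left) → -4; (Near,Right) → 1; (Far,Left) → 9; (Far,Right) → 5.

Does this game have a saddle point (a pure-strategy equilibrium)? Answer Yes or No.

Yes

Row minima: Near → -4, Far → 5; maximin = 5.
Column maxima: Left → 9, Right → 5; minimax = 5.
maximin = minimax = 5, so a saddle point exists.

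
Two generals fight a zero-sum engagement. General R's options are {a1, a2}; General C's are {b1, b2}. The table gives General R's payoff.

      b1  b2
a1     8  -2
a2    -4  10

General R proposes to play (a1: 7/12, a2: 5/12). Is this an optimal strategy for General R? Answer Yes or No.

Yes

Against b1 this mix gives (7/12)·8 + (5/12)·(-4) = 3.
Against b2 this mix gives (7/12)·(-2) + (5/12)·10 = 3.
All of General C's active replies (b1, b2) yield 3, and no column does worse for General R. The mix makes General C indifferent and guarantees 3, so it is optimal.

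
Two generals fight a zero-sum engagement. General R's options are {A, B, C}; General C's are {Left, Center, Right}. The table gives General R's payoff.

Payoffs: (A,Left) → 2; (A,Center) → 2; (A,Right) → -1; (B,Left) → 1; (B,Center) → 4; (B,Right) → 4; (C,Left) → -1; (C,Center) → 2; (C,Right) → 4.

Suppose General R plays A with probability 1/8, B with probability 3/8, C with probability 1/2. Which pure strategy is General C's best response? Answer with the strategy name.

If General C plays Left, General R's expected payoff is (1/8)·2 + (3/8)·1 + (1/2)·(-1) = 1/8.
If General C plays Center, General R's expected payoff is (1/8)·2 + (3/8)·4 + (1/2)·2 = 11/4.
If General C plays Right, General R's expected payoff is (1/8)·(-1) + (3/8)·4 + (1/2)·4 = 27/8.
General C minimizes General R's payoff; the smallest is 1/8, so the best response is Left.

Left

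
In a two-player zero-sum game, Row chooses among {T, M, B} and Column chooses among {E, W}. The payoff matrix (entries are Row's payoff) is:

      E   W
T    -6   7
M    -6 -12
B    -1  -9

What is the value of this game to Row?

Row minima: T → -6, M → -12, B → -9; maximin = -6.
Column maxima: E → -1, W → 7; minimax = -1.
-6 ≠ -1, so there is no saddle point; optimal play is mixed.
M is strictly dominated by B, so Row never plays it.
On the remaining 2×2 (T, B vs E, W):
Let Row play T with probability p. Expected payoff against E: (-6)p + (-1)(1−p) = −5p − 1; against W: 7p + (-9)(1−p) = 16p − 9.
Setting these equal: −5p − 1 = 16p − 9 ⇒ −21p = -8 ⇒ p = 8/21, and the value is (-5)·(8/21) − 1 = -61/21.
For Column: with q = P(E), equating T's and B's payoffs gives −13q + 7 = 8q − 9 ⇒ q = 16/21.

-61/21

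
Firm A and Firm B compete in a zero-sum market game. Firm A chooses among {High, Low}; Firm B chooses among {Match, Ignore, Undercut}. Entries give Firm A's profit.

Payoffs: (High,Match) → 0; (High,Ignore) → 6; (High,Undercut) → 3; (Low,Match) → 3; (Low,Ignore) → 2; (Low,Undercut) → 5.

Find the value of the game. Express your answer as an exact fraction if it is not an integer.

18/7

Row minima: High → 0, Low → 2; maximin = 2.
Column maxima: Match → 3, Ignore → 6, Undercut → 5; minimax = 3.
2 ≠ 3, so there is no saddle point; optimal play is mixed.
Undercut is strictly dominated by Match (it gives Firm A strictly more in every row), so Firm B never plays it.
On the remaining 2×2 (High, Low vs Match, Ignore):
Let Firm A play High with probability p. Expected payoff against Match: 0p + 3(1−p) = −3p + 3; against Ignore: 6p + 2(1−p) = 4p + 2.
Setting these equal: −3p + 3 = 4p + 2 ⇒ −7p = -1 ⇒ p = 1/7, and the value is (-3)·(1/7) + 3 = 18/7.
For Firm B: with q = P(Match), equating High's and Low's payoffs gives −6q + 6 = q + 2 ⇒ q = 4/7.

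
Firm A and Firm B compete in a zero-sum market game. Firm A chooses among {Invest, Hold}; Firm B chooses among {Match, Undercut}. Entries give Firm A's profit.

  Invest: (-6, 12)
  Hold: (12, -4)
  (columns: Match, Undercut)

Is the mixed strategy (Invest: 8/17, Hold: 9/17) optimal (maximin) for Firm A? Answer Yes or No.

Against Match this mix gives (8/17)·(-6) + (9/17)·12 = 60/17.
Against Undercut this mix gives (8/17)·12 + (9/17)·(-4) = 60/17.
All of Firm B's active replies (Match, Undercut) yield 60/17, and no column does worse for Firm A. The mix makes Firm B indifferent and guarantees 60/17, so it is optimal.

Yes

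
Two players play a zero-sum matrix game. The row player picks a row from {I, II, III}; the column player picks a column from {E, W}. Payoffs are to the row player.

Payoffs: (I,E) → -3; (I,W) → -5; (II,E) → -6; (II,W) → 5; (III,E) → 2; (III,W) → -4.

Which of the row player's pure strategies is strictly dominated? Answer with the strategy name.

III gives a strictly higher payoff than I against every column: 2 > -3, -4 > -5.
So I is strictly dominated and the row player never plays it.

I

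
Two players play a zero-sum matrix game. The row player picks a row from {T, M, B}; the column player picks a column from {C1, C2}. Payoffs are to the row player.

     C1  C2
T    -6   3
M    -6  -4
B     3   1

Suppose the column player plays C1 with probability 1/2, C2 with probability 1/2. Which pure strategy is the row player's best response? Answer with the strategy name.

Expected payoff of T: (1/2)·(-6) + (1/2)·3 = -3/2.
Expected payoff of M: (1/2)·(-6) + (1/2)·(-4) = -5.
Expected payoff of B: (1/2)·3 + (1/2)·1 = 2.
The largest is 2, so the row player's best response is B.

B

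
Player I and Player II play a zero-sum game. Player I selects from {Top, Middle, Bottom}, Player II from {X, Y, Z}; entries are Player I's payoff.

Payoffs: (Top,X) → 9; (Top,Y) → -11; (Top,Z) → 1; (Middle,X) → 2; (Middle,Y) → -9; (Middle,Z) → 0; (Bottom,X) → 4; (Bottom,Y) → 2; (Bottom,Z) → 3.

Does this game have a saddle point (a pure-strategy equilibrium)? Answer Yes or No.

Yes

Row minima: Top → -11, Middle → -9, Bottom → 2; maximin = 2.
Column maxima: X → 9, Y → 2, Z → 3; minimax = 2.
maximin = minimax = 2, so a saddle point exists.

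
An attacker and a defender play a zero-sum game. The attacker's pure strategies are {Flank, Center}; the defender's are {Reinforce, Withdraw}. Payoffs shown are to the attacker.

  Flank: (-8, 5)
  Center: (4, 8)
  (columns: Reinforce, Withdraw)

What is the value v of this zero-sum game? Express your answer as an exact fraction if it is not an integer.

4

Row minima: Flank → -8, Center → 4; maximin = 4.
Column maxima: Reinforce → 4, Withdraw → 8; minimax = 4.
Since maximin = minimax = 4, there is a saddle point and the value is 4.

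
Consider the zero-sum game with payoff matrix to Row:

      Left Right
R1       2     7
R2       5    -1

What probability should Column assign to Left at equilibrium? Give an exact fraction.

8/11

Row minima: R1 → 2, R2 → -1; maximin = 2.
Column maxima: Left → 5, Right → 7; minimax = 5.
2 ≠ 5, so there is no saddle point; optimal play is mixed.
Let Row play R1 with probability p. Expected payoff against Left: 2p + 5(1−p) = −3p + 5; against Right: 7p + (-1)(1−p) = 8p − 1.
Setting these equal: −3p + 5 = 8p − 1 ⇒ −11p = -6 ⇒ p = 6/11, and the value is (-3)·(6/11) + 5 = 37/11.
For Column: with q = P(Left), equating R1's and R2's payoffs gives −5q + 7 = 6q − 1 ⇒ q = 8/11.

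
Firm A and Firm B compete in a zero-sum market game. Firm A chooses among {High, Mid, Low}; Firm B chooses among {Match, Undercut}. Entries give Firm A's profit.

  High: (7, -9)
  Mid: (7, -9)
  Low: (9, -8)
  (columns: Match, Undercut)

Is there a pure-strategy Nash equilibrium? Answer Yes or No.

Yes

Row minima: High → -9, Mid → -9, Low → -8; maximin = -8.
Column maxima: Match → 9, Undercut → -8; minimax = -8.
maximin = minimax = -8, so a saddle point exists.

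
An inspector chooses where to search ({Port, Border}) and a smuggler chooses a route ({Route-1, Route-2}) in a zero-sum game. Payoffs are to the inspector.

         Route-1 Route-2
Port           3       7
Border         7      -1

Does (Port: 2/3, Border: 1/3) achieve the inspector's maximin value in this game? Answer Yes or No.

Against Route-1 this mix gives (2/3)·3 + (1/3)·7 = 13/3.
Against Route-2 this mix gives (2/3)·7 + (1/3)·(-1) = 13/3.
All of the smuggler's active replies (Route-1, Route-2) yield 13/3, and no column does worse for the inspector. The mix makes the smuggler indifferent and guarantees 13/3, so it is optimal.

Yes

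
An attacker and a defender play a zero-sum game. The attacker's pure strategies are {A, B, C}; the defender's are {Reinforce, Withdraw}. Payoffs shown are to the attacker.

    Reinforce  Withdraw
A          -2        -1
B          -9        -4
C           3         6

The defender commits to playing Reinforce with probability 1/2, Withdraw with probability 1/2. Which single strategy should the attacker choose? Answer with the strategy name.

C

Expected payoff of A: (1/2)·(-2) + (1/2)·(-1) = -3/2.
Expected payoff of B: (1/2)·(-9) + (1/2)·(-4) = -13/2.
Expected payoff of C: (1/2)·3 + (1/2)·6 = 9/2.
The largest is 9/2, so the attacker's best response is C.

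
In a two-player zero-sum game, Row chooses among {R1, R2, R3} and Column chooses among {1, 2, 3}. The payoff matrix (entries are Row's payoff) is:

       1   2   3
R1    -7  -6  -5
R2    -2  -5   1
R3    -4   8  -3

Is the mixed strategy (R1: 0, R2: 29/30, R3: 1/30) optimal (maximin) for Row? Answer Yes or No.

No

Against 1 this mix gives (29/30)·(-2) + (1/30)·(-4) = -31/15.
Against 2 this mix gives (29/30)·(-5) + (1/30)·8 = -137/30.
Against 3 this mix gives (29/30)·1 + (1/30)·(-3) = 13/15.
Column will play 2, holding Row to -137/30. Shifting weight toward the row that does better against 2 would raise this floor (the equalizing mix achieves -12/5 against both 2 and 1), so the proposed strategy is not optimal.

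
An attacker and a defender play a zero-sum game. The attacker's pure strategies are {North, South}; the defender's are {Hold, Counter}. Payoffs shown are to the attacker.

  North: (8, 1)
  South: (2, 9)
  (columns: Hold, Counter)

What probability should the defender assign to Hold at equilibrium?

Row minima: North → 1, South → 2; maximin = 2.
Column maxima: Hold → 8, Counter → 9; minimax = 8.
2 ≠ 8, so there is no saddle point; optimal play is mixed.
Let the attacker play North with probability p. Expected payoff against Hold: 8p + 2(1−p) = 6p + 2; against Counter: 1p + 9(1−p) = −8p + 9.
Setting these equal: 6p + 2 = −8p + 9 ⇒ 14p = 7 ⇒ p = 1/2, and the value is (6)·(1/2) + 2 = 5.
For the defender: with q = P(Hold), equating North's and South's payoffs gives 7q + 1 = −7q + 9 ⇒ q = 4/7.

4/7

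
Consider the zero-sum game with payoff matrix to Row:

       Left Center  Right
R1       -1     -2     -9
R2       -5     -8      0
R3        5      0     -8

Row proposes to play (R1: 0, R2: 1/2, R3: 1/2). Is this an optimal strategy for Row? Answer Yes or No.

Yes

Against Left this mix gives (1/2)·(-5) + (1/2)·5 = 0.
Against Center this mix gives (1/2)·(-8) + (1/2)·0 = -4.
Against Right this mix gives (1/2)·0 + (1/2)·(-8) = -4.
All of Column's active replies (Center, Right) yield -4, and no column does worse for Row. The mix makes Column indifferent and guarantees -4, so it is optimal.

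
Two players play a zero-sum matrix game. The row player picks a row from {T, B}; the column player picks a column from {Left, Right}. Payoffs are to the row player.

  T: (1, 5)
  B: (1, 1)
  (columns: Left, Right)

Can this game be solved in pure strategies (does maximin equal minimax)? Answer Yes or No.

Yes

Row minima: T → 1, B → 1; maximin = 1.
Column maxima: Left → 1, Right → 5; minimax = 1.
maximin = minimax = 1, so a saddle point exists.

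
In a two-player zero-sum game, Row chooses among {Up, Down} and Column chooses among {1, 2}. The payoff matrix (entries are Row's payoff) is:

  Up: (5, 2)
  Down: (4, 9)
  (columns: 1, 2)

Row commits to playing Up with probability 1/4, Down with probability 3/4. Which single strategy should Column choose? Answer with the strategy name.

If Column plays 1, Row's expected payoff is (1/4)·5 + (3/4)·4 = 17/4.
If Column plays 2, Row's expected payoff is (1/4)·2 + (3/4)·9 = 29/4.
Column minimizes Row's payoff; the smallest is 17/4, so the best response is 1.

1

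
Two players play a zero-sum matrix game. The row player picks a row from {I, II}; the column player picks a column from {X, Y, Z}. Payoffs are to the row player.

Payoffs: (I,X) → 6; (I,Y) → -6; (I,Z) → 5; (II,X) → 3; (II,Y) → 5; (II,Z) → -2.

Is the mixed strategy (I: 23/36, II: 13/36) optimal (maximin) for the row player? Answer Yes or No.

Against X this mix gives (23/36)·6 + (13/36)·3 = 59/12.
Against Y this mix gives (23/36)·(-6) + (13/36)·5 = -73/36.
Against Z this mix gives (23/36)·5 + (13/36)·(-2) = 89/36.
The column player will play Y, holding the row player to -73/36. Shifting weight toward the row that does better against Y would raise this floor (the equalizing mix achieves 13/18 against both Y and Z), so the proposed strategy is not optimal.

No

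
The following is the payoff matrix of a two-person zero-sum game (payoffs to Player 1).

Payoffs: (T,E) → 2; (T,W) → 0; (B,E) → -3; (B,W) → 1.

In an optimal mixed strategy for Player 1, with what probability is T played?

2/3

Row minima: T → 0, B → -3; maximin = 0.
Column maxima: E → 2, W → 1; minimax = 1.
0 ≠ 1, so there is no saddle point; optimal play is mixed.
Let Player 1 play T with probability p. Expected payoff against E: 2p + (-3)(1−p) = 5p − 3; against W: 0p + 1(1−p) = −p + 1.
Setting these equal: 5p − 3 = −p + 1 ⇒ 6p = 4 ⇒ p = 2/3, and the value is (5)·(2/3) − 3 = 1/3.
For Player 2: with q = P(E), equating T's and B's payoffs gives 2q = −4q + 1 ⇒ q = 1/6.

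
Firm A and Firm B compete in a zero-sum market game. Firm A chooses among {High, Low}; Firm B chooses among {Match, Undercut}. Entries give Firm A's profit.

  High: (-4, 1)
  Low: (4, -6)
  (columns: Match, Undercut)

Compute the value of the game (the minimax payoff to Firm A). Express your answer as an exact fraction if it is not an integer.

-4/3

Row minima: High → -4, Low → -6; maximin = -4.
Column maxima: Match → 4, Undercut → 1; minimax = 1.
-4 ≠ 1, so there is no saddle point; optimal play is mixed.
Let Firm A play High with probability p. Expected payoff against Match: (-4)p + 4(1−p) = −8p + 4; against Undercut: 1p + (-6)(1−p) = 7p − 6.
Setting these equal: −8p + 4 = 7p − 6 ⇒ −15p = -10 ⇒ p = 2/3, and the value is (-8)·(2/3) + 4 = -4/3.
For Firm B: with q = P(Match), equating High's and Low's payoffs gives −5q + 1 = 10q − 6 ⇒ q = 7/15.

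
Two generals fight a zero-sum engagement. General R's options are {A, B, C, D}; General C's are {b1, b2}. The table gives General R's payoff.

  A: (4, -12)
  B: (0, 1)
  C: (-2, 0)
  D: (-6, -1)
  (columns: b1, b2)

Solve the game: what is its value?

4/17

Row minima: A → -12, B → 0, C → -2, D → -6; maximin = 0.
Column maxima: b1 → 4, b2 → 1; minimax = 1.
0 ≠ 1, so there is no saddle point; optimal play is mixed.
C is strictly dominated by B, so General R never plays it.
D is strictly dominated by B, so General R never plays it.
On the remaining 2×2 (A, B vs b1, b2):
Let General R play A with probability p. Expected payoff against b1: 4p + 0(1−p) = 4p; against b2: (-12)p + 1(1−p) = −13p + 1.
Setting these equal: 4p = −13p + 1 ⇒ 17p = 1 ⇒ p = 1/17, and the value is (4)·(1/17) = 4/17.
For General C: with q = P(b1), equating A's and B's payoffs gives 16q − 12 = −q + 1 ⇒ q = 13/17.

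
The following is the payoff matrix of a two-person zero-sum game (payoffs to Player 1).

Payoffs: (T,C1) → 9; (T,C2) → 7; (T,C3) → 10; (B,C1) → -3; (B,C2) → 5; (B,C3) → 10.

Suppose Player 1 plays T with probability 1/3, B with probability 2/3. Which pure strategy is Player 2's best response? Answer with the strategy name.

C1

If Player 2 plays C1, Player 1's expected payoff is (1/3)·9 + (2/3)·(-3) = 1.
If Player 2 plays C2, Player 1's expected payoff is (1/3)·7 + (2/3)·5 = 17/3.
If Player 2 plays C3, Player 1's expected payoff is (1/3)·10 + (2/3)·10 = 10.
Player 2 minimizes Player 1's payoff; the smallest is 1, so the best response is C1.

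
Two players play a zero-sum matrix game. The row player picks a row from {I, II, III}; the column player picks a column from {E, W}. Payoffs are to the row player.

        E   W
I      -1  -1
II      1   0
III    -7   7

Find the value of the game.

Row minima: I → -1, II → 0, III → -7; maximin = 0.
Column maxima: E → 1, W → 7; minimax = 1.
0 ≠ 1, so there is no saddle point; optimal play is mixed.
I is strictly dominated by II, so the row player never plays it.
On the remaining 2×2 (II, III vs E, W):
Let the row player play II with probability p. Expected payoff against E: 1p + (-7)(1−p) = 8p − 7; against W: 0p + 7(1−p) = −7p + 7.
Setting these equal: 8p − 7 = −7p + 7 ⇒ 15p = 14 ⇒ p = 14/15, and the value is (8)·(14/15) − 7 = 7/15.
For the column player: with q = P(E), equating II's and III's payoffs gives q = −14q + 7 ⇒ q = 7/15.

7/15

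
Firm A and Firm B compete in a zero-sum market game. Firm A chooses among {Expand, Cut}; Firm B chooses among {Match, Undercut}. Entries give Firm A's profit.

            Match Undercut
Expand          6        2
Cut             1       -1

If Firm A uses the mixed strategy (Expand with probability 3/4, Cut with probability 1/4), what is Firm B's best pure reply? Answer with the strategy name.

If Firm B plays Match, Firm A's expected payoff is (3/4)·6 + (1/4)·1 = 19/4.
If Firm B plays Undercut, Firm A's expected payoff is (3/4)·2 + (1/4)·(-1) = 5/4.
Firm B minimizes Firm A's payoff; the smallest is 5/4, so the best response is Undercut.

Undercut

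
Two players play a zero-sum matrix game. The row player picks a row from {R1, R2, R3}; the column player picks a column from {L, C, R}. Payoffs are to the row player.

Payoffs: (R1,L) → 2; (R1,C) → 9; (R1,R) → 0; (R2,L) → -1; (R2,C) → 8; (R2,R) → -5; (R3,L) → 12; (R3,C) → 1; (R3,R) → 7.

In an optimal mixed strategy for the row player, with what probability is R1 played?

2/5

Row minima: R1 → 0, R2 → -5, R3 → 1; maximin = 1.
Column maxima: L → 12, C → 9, R → 7; minimax = 7.
1 ≠ 7, so there is no saddle point; optimal play is mixed.
R2 is strictly dominated by R1, so the row player never plays it.
L is strictly dominated by R (it gives the row player strictly more in every row), so the column player never plays it.
On the remaining 2×2 (R1, R3 vs C, R):
Let the row player play R1 with probability p. Expected payoff against C: 9p + 1(1−p) = 8p + 1; against R: 0p + 7(1−p) = −7p + 7.
Setting these equal: 8p + 1 = −7p + 7 ⇒ 15p = 6 ⇒ p = 2/5, and the value is (8)·(2/5) + 1 = 21/5.
For the column player: with q = P(C), equating R1's and R3's payoffs gives 9q = −6q + 7 ⇒ q = 7/15.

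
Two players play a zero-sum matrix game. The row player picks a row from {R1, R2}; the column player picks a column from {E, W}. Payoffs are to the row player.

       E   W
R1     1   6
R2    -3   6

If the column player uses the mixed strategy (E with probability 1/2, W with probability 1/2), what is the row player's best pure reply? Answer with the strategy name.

R1

Expected payoff of R1: (1/2)·1 + (1/2)·6 = 7/2.
Expected payoff of R2: (1/2)·(-3) + (1/2)·6 = 3/2.
The largest is 7/2, so the row player's best response is R1.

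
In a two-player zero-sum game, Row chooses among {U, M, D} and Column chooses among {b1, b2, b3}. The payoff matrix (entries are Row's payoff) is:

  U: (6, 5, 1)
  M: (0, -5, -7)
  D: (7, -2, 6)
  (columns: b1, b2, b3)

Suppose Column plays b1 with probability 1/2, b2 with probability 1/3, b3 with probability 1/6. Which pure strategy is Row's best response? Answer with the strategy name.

U

Expected payoff of U: (1/2)·6 + (1/3)·5 + (1/6)·1 = 29/6.
Expected payoff of M: (1/2)·0 + (1/3)·(-5) + (1/6)·(-7) = -17/6.
Expected payoff of D: (1/2)·7 + (1/3)·(-2) + (1/6)·6 = 23/6.
The largest is 29/6, so Row's best response is U.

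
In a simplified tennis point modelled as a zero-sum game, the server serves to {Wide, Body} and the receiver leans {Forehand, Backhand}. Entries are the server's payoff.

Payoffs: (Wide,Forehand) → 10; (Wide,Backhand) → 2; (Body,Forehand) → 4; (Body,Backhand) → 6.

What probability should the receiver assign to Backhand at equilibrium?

3/5

Row minima: Wide → 2, Body → 4; maximin = 4.
Column maxima: Forehand → 10, Backhand → 6; minimax = 6.
4 ≠ 6, so there is no saddle point; optimal play is mixed.
Let the server play Wide with probability p. Expected payoff against Forehand: 10p + 4(1−p) = 6p + 4; against Backhand: 2p + 6(1−p) = −4p + 6.
Setting these equal: 6p + 4 = −4p + 6 ⇒ 10p = 2 ⇒ p = 1/5, and the value is (6)·(1/5) + 4 = 26/5.
For the receiver: with q = P(Forehand), equating Wide's and Body's payoffs gives 8q + 2 = −2q + 6 ⇒ q = 2/5.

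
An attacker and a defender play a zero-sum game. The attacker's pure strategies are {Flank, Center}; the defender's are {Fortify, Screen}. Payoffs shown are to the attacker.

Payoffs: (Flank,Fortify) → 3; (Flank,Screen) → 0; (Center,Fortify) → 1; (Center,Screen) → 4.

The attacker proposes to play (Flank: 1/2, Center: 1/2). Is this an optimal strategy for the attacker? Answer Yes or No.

Against Fortify this mix gives (1/2)·3 + (1/2)·1 = 2.
Against Screen this mix gives (1/2)·0 + (1/2)·4 = 2.
All of the defender's active replies (Fortify, Screen) yield 2, and no column does worse for the attacker. The mix makes the defender indifferent and guarantees 2, so it is optimal.

Yes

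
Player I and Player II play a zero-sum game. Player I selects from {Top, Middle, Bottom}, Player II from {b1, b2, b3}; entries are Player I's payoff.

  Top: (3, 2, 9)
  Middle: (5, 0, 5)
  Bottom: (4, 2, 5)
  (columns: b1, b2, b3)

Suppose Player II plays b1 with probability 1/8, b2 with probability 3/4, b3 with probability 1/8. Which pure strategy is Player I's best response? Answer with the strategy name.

Top

Expected payoff of Top: (1/8)·3 + (3/4)·2 + (1/8)·9 = 3.
Expected payoff of Middle: (1/8)·5 + (3/4)·0 + (1/8)·5 = 5/4.
Expected payoff of Bottom: (1/8)·4 + (3/4)·2 + (1/8)·5 = 21/8.
The largest is 3, so Player I's best response is Top.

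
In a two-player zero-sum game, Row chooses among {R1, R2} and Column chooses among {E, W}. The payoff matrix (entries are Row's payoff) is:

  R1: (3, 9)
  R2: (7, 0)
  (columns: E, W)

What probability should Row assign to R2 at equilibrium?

Row minima: R1 → 3, R2 → 0; maximin = 3.
Column maxima: E → 7, W → 9; minimax = 7.
3 ≠ 7, so there is no saddle point; optimal play is mixed.
Let Row play R1 with probability p. Expected payoff against E: 3p + 7(1−p) = −4p + 7; against W: 9p + 0(1−p) = 9p.
Setting these equal: −4p + 7 = 9p ⇒ −13p = -7 ⇒ p = 7/13, and the value is (-4)·(7/13) + 7 = 63/13.
For Column: with q = P(E), equating R1's and R2's payoffs gives −6q + 9 = 7q ⇒ q = 9/13.

6/13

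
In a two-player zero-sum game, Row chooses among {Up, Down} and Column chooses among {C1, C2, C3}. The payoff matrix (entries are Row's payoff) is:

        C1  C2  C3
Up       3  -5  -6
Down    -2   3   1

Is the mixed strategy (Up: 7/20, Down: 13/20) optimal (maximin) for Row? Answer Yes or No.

Against C1 this mix gives (7/20)·3 + (13/20)·(-2) = -1/4.
Against C2 this mix gives (7/20)·(-5) + (13/20)·3 = 1/5.
Against C3 this mix gives (7/20)·(-6) + (13/20)·1 = -29/20.
Column will play C3, holding Row to -29/20. Shifting weight toward the row that does better against C3 would raise this floor (the equalizing mix achieves -3/4 against both C3 and C1), so the proposed strategy is not optimal.

No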